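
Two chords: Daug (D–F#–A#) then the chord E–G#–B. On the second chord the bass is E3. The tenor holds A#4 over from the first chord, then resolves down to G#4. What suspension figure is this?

4–3 suspension.

At the second chord the bass is E3. The suspended A#4 lies a fourth above the bass; after resolving down by step to G#4, the interval above the bass becomes a third.
Suspension figures are named by those two intervals: 4–3.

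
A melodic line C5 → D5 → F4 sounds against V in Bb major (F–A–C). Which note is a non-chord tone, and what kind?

D5 is an escape tone.

The harmony at that moment is F major triad (F, A, C); D5 is not a chord tone.
It is approached by step up from C5 and left by leap down to F4.
Step in, leap out — an escape tone.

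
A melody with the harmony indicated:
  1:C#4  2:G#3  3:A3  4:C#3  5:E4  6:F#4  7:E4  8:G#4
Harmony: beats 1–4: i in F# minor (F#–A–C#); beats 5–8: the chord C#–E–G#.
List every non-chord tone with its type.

G#3 (beat 2) — appoggiatura; F#4 (beat 6) — neighbor tone.

The harmony at that moment is F# minor triad (F#, A, C#); G#3 is not a chord tone.
It is approached by leap down from C#4 and left by step up to A3.
Leap in, step out — an appoggiatura.
The harmony at that moment is C# minor triad (C#, E, G#); F#4 is not a chord tone.
It is approached by step up from E4 and left by step down to E4.
Step away and step back to the same note — a neighbor tone (upper neighbor).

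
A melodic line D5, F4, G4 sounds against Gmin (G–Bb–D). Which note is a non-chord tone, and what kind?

The harmony at that moment is G minor triad (G, Bb, D); F4 is not a chord tone.
It is approached by leap down from D5 and left by step up to G4.
Leap in, step out — an appoggiatura.

F4 is an appoggiatura.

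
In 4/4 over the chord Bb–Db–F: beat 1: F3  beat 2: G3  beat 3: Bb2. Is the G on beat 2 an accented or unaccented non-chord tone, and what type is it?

Unaccented escape tone.

The harmony at that moment is Bb minor triad (Bb, Db, F); G3 is not a chord tone.
It is approached by step up from F3 and left by leap down to Bb2.
Step in, leap out — an escape tone.
It falls on a weak beat, so it is unaccented.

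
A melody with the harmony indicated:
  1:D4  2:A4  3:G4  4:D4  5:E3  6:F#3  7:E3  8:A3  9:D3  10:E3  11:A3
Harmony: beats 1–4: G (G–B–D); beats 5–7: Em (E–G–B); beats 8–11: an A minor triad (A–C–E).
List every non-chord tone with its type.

The harmony at that moment is G major triad (G, B, D); A4 is not a chord tone.
It is approached by leap up from D4 and left by step down to G4.
Leap in, step out — an appoggiatura.
The harmony at that moment is E minor triad (E, G, B); F#3 is not a chord tone.
It is approached by step up from E3 and left by step down to E3.
Step away and step back to the same note — a neighbor tone (upper neighbor).
The harmony at that moment is A minor triad (A, C, E); D3 is not a chord tone.
It is approached by leap down from A3 and left by step up to E3.
Leap in, step out — an appoggiatura.

A4 (beat 2) — appoggiatura; F#3 (beat 6) — neighbor tone; D3 (beat 9) — appoggiatura.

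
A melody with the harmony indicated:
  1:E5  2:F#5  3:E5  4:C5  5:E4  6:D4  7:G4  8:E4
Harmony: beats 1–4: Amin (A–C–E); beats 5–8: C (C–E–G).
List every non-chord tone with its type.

F#5 (beat 2) — neighbor tone; D4 (beat 6) — escape tone.

The harmony at that moment is A minor triad (A, C, E); F#5 is not a chord tone.
It is approached by step up from E5 and left by step down to E5.
Step away and step back to the same note — a neighbor tone (upper neighbor).
The harmony at that moment is C major triad (C, E, G); D4 is not a chord tone.
It is approached by step down from E4 and left by leap up to G4.
Step in, leap out — an escape tone.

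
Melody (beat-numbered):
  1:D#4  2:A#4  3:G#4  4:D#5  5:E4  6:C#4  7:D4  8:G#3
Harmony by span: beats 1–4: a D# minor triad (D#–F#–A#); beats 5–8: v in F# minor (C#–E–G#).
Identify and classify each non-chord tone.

G#4 (beat 3) — escape tone; D4 (beat 7) — escape tone.

The harmony at that moment is D# minor triad (D#, F#, A#); G#4 is not a chord tone.
It is approached by step down from A#4 and left by leap up to D#5.
Step in, leap out — an escape tone.
The harmony at that moment is C# minor triad (C#, E, G#); D4 is not a chord tone.
It is approached by step up from C#4 and left by leap down to G#3.
Step in, leap out — an escape tone.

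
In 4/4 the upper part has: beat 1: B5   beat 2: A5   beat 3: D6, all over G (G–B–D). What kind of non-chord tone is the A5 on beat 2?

The harmony at that moment is G major triad (G, B, D); A5 is not a chord tone.
It is approached by step down from B5 and left by leap up to D6.
Step in, leap out, on a weak beat — an escape tone.

Escape tone.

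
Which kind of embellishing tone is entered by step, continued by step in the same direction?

Passing tone.

Approach: by step. Departure: by step, continuing in the same direction.
Stepwise on both sides with no change of direction means the note fills in the space between two different chord tones — a passing tone. (Had it turned back to its starting note it would be a neighbor tone instead.)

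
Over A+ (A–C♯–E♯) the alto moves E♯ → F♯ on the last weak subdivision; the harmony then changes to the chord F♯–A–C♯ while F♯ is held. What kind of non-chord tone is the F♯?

The harmony at that moment is A augmented triad (A, C♯, E♯); F♯ is not a chord tone.
It is approached by step up from E♯ and then sustained as the same pitch into the next harmony.
Arriving early and becoming a chord tone when the harmony changes — an anticipation.

F♯ is an anticipation.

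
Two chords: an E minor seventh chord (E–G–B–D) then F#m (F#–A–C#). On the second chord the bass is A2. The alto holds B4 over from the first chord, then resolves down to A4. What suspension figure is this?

9–8 suspension.

At the second chord the bass is A2. The suspended B4 lies a ninth above the bass; after resolving down by step to A4, the interval above the bass becomes an octave.
Suspension figures are named by those two intervals: 9–8.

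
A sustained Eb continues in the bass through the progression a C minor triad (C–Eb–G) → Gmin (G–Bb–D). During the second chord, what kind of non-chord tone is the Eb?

Pedal tone (pedal point).

The harmony at that moment is G minor triad (G, Bb, D); Eb is not a chord tone.
It is held over (the same pitch as the preceding Eb) and then sustained as the same pitch into the next harmony.
Sustained through a change of harmony — a pedal tone.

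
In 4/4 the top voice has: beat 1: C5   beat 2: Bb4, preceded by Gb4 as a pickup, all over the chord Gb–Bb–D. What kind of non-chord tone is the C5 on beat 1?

Appoggiatura.

The harmony at that moment is Gb augmented triad (Gb, Bb, D); C5 is not a chord tone.
It is approached by leap up from Gb4 and left by step down to Bb4.
Leap in, step out, metrically accented — an appoggiatura.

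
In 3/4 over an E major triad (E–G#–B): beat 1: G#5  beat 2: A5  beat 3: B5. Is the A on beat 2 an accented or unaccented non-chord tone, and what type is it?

The harmony at that moment is E major triad (E, G#, B); A5 is not a chord tone.
It is approached by step up from G#5 and left by step up to B5.
Step in, step out in the same direction — a passing tone.
It falls on a weak beat, so it is unaccented.

Unaccented passing tone.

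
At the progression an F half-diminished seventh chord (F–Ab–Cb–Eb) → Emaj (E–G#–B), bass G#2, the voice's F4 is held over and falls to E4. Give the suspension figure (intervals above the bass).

7–6 suspension.

At the second chord the bass is G#2. The suspended F4 lies a seventh above the bass; after resolving down by step to E4, the interval above the bass becomes a sixth.
Suspension figures are named by those two intervals: 7–6.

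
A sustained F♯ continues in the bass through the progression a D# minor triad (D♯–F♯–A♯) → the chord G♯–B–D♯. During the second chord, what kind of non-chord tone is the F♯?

Pedal tone (pedal point).

The harmony at that moment is G♯ minor triad (G♯, B, D♯); F♯ is not a chord tone.
It is held over (the same pitch as the preceding F♯) and then sustained as the same pitch into the next harmony.
Sustained through a change of harmony — a pedal tone.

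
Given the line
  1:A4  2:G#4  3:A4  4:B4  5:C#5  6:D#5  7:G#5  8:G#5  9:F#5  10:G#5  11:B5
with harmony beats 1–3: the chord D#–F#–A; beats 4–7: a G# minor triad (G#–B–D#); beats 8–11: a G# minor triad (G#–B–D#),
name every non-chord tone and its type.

The harmony at that moment is D# diminished triad (D#, F#, A); G#4 is not a chord tone.
It is approached by step down from A4 and left by step up to A4.
Step away and step back to the same note — a neighbor tone (lower neighbor).
The harmony at that moment is G# minor triad (G#, B, D#); C#5 is not a chord tone.
It is approached by step up from B4 and left by step up to D#5.
Step in, step out in the same direction — a passing tone.
The harmony at that moment is G# minor triad (G#, B, D#); F#5 is not a chord tone.
It is approached by step down from G#5 and left by step up to G#5.
Step away and step back to the same note — a neighbor tone (lower neighbor).

G#4 (beat 2) — neighbor tone; C#5 (beat 5) — passing tone; F#5 (beat 9) — neighbor tone.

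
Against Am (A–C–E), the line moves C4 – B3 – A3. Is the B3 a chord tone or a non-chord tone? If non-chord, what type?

Non-chord tone — a passing tone.

The harmony at that moment is A minor triad (A, C, E); B3 is not a chord tone.
It is approached by step down from C4 and left by step down to A3.
Step in, step out in the same direction — a passing tone.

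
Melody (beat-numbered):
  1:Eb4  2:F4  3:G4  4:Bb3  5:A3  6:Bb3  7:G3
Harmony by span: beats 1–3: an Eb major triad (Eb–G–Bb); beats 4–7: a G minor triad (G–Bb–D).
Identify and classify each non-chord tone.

The harmony at that moment is Eb major triad (Eb, G, Bb); F4 is not a chord tone.
It is approached by step up from Eb4 and left by step up to G4.
Step in, step out in the same direction — a passing tone.
The harmony at that moment is G minor triad (G, Bb, D); A3 is not a chord tone.
It is approached by step down from Bb3 and left by step up to Bb3.
Step away and step back to the same note — a neighbor tone (lower neighbor).

F4 (beat 2) — passing tone; A3 (beat 5) — neighbor tone.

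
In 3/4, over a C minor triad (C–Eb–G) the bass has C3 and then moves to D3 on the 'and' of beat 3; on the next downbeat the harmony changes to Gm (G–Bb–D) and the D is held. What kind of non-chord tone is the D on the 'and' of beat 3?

The harmony at that moment is C minor triad (C, Eb, G); D3 is not a chord tone.
It is approached by step up from C3 and then sustained as the same pitch into the next harmony.
Arriving early and becoming a chord tone when the harmony changes — an anticipation.

Anticipation.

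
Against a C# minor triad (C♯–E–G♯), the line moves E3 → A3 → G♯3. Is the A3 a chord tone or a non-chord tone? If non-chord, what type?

The harmony at that moment is C♯ minor triad (C♯, E, G♯); A3 is not a chord tone.
It is approached by leap up from E3 and left by step down to G♯3.
Leap in, step out — an appoggiatura.

Non-chord tone — an appoggiatura.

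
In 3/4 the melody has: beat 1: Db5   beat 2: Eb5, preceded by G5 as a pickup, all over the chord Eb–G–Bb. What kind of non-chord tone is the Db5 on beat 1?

Appoggiatura.

The harmony at that moment is Eb major triad (Eb, G, Bb); Db5 is not a chord tone.
It is approached by leap down from G5 and left by step up to Eb5.
Leap in, step out, metrically accented — an appoggiatura.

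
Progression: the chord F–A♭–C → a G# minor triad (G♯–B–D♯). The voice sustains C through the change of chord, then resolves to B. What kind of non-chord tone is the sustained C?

The harmony at that moment is G♯ minor triad (G♯, B, D♯); C is not a chord tone.
It is held over (the same pitch as the preceding C) and left by step down to B.
Held over from the previous chord and resolving down by step — a suspension.

C is a suspension.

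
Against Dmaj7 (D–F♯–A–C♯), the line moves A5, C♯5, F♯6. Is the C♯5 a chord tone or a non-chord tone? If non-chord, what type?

D major seventh chord contains D, F♯, A, C♯; C♯ is the seventh, so it is a chord tone.

Chord tone (the seventh of D major seventh chord).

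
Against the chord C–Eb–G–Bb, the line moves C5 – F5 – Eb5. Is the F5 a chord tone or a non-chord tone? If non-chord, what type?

The harmony at that moment is C minor seventh chord (C, Eb, G, Bb); F5 is not a chord tone.
It is approached by leap up from C5 and left by step down to Eb5.
Leap in, step out — an appoggiatura.

Non-chord tone — an appoggiatura.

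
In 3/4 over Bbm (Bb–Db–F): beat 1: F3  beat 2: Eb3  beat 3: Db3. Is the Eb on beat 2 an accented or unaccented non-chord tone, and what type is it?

The harmony at that moment is Bb minor triad (Bb, Db, F); Eb3 is not a chord tone.
It is approached by step down from F3 and left by step down to Db3.
Step in, step out in the same direction — a passing tone.
It falls on a weak beat, so it is unaccented.

Unaccented passing tone.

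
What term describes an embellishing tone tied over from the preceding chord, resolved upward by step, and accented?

Retardation.

Approach: by preparation — the pitch is first a chord tone, then held (tied or repeated) while the harmony changes under it. Departure: up by step. Metric position: strong.
A prepared dissonance that resolves upward by step — a retardation. (The same figure resolving downward would be a suspension.)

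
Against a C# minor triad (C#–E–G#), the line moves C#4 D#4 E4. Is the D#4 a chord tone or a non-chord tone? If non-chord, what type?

The harmony at that moment is C# minor triad (C#, E, G#); D#4 is not a chord tone.
It is approached by step up from C#4 and left by step up to E4.
Step in, step out in the same direction — a passing tone.

Non-chord tone — a passing tone.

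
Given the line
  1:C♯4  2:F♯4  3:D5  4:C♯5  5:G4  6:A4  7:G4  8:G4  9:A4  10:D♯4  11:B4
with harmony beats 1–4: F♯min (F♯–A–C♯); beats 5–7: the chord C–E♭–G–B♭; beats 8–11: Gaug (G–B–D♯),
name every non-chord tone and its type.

D5 (beat 3) — appoggiatura; A4 (beat 6) — neighbor tone; A4 (beat 9) — escape tone.

The harmony at that moment is F♯ minor triad (F♯, A, C♯); D5 is not a chord tone.
It is approached by leap up from F♯4 and left by step down to C♯5.
Leap in, step out — an appoggiatura.
The harmony at that moment is C minor seventh chord (C, E♭, G, B♭); A4 is not a chord tone.
It is approached by step up from G4 and left by step down to G4.
Step away and step back to the same note — a neighbor tone (upper neighbor).
The harmony at that moment is G augmented triad (G, B, D♯); A4 is not a chord tone.
It is approached by step up from G4 and left by leap down to D♯4.
Step in, leap out — an escape tone.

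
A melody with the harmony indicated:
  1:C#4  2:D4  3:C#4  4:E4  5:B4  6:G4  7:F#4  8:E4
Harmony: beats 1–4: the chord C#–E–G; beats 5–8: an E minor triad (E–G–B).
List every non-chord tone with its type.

D4 (beat 2) — neighbor tone; F#4 (beat 7) — passing tone.

The harmony at that moment is C# diminished triad (C#, E, G); D4 is not a chord tone.
It is approached by step up from C#4 and left by step down to C#4.
Step away and step back to the same note — a neighbor tone (upper neighbor).
The harmony at that moment is E minor triad (E, G, B); F#4 is not a chord tone.
It is approached by step down from G4 and left by step down to E4.
Step in, step out in the same direction — a passing tone.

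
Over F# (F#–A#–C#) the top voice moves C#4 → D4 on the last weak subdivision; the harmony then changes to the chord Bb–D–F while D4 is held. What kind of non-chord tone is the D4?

The harmony at that moment is F# major triad (F#, A#, C#); D4 is not a chord tone.
It is approached by step up from C#4 and then sustained as the same pitch into the next harmony.
Arriving early and becoming a chord tone when the harmony changes — an anticipation.

D4 is an anticipation.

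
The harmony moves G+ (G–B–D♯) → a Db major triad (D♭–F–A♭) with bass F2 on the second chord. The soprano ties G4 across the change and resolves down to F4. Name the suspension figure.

At the second chord the bass is F2. The suspended G4 lies a ninth above the bass; after resolving down by step to F4, the interval above the bass becomes an octave.
Suspension figures are named by those two intervals: 9–8.

9–8 suspension.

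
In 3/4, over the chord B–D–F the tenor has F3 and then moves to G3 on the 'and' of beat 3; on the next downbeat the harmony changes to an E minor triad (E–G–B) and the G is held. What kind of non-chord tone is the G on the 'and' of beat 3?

The harmony at that moment is B diminished triad (B, D, F); G3 is not a chord tone.
It is approached by step up from F3 and then sustained as the same pitch into the next harmony.
Arriving early and becoming a chord tone when the harmony changes — an anticipation.

Anticipation.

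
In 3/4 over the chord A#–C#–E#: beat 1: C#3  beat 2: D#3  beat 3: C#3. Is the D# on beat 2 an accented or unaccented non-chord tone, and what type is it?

The harmony at that moment is A# minor triad (A#, C#, E#); D#3 is not a chord tone.
It is approached by step up from C#3 and left by step down to C#3.
Step away and step back to the same note — a neighbor tone (upper neighbor).
It falls on a weak beat, so it is unaccented.

Unaccented neighbor tone.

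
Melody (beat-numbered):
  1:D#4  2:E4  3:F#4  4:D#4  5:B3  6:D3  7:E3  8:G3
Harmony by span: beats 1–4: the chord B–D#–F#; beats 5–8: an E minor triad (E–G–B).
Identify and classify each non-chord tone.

The harmony at that moment is B major triad (B, D#, F#); E4 is not a chord tone.
It is approached by step up from D#4 and left by step up to F#4.
Step in, step out in the same direction — a passing tone.
The harmony at that moment is E minor triad (E, G, B); D3 is not a chord tone.
It is approached by leap down from B3 and left by step up to E3.
Leap in, step out — an appoggiatura.

E4 (beat 2) — passing tone; D3 (beat 6) — appoggiatura.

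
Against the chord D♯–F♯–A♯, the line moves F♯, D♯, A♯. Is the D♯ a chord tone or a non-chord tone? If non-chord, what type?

Chord tone (the root of D# minor triad).

D# minor triad contains D♯, F♯, A♯; D♯ is the root, so it is a chord tone.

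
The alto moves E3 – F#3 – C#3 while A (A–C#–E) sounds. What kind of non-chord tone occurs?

The harmony at that moment is A major triad (A, C#, E); F#3 is not a chord tone.
It is approached by step up from E3 and left by leap down to C#3.
Step in, leap out — an escape tone.

F#3 is an escape tone.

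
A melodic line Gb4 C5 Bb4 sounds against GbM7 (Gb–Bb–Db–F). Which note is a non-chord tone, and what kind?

The harmony at that moment is Gb major seventh chord (Gb, Bb, Db, F); C5 is not a chord tone.
It is approached by leap up from Gb4 and left by step down to Bb4.
Leap in, step out — an appoggiatura.

C5 is an appoggiatura.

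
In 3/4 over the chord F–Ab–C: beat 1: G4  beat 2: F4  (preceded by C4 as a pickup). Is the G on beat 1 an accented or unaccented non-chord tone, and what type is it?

The harmony at that moment is F minor triad (F, Ab, C); G4 is not a chord tone.
It is approached by leap up from C4 and left by step down to F4.
Leap in, step out — an appoggiatura.
It falls on the downbeat, so it is accented.

Accented appoggiatura.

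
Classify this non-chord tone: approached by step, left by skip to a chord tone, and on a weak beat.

Escape tone.

Approach: by step. Departure: by leap. Metric position: weak.
Step in, leap out, from a weak position — an escape tone (échappée). (It is the mirror image of the appoggiatura, which leaps in and steps out on a strong beat.)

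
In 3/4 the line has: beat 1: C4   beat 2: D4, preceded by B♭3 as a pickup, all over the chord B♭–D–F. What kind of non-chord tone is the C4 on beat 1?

The harmony at that moment is B♭ major triad (B♭, D, F); C4 is not a chord tone.
It is approached by step up from B♭3 and left by step up to D4.
Step in, step out in the same direction — a passing tone.

Passing tone.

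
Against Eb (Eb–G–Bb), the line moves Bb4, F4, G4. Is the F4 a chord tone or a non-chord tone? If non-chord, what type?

Non-chord tone — an appoggiatura.

The harmony at that moment is Eb major triad (Eb, G, Bb); F4 is not a chord tone.
It is approached by leap down from Bb4 and left by step up to G4.
Leap in, step out — an appoggiatura.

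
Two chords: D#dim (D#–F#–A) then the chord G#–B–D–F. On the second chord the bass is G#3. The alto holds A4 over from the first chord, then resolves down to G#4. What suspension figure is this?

9–8 suspension.

At the second chord the bass is G#3. The suspended A4 lies a ninth above the bass; after resolving down by step to G#4, the interval above the bass becomes an octave.
Suspension figures are named by those two intervals: 9–8.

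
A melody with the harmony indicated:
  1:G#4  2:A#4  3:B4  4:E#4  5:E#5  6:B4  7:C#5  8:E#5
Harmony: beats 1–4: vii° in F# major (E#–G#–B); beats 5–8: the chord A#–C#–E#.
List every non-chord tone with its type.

A#4 (beat 2) — passing tone; B4 (beat 6) — appoggiatura.

The harmony at that moment is E# diminished triad (E#, G#, B); A#4 is not a chord tone.
It is approached by step up from G#4 and left by step up to B4.
Step in, step out in the same direction — a passing tone.
The harmony at that moment is A# minor triad (A#, C#, E#); B4 is not a chord tone.
It is approached by leap down from E#5 and left by step up to C#5.
Leap in, step out — an appoggiatura.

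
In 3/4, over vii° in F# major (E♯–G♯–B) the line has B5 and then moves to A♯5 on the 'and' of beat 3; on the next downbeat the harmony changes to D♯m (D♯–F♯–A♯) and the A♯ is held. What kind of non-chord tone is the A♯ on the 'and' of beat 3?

Anticipation.

The harmony at that moment is E♯ diminished triad (E♯, G♯, B); A♯5 is not a chord tone.
It is approached by step down from B5 and then sustained as the same pitch into the next harmony.
Arriving early and becoming a chord tone when the harmony changes — an anticipation.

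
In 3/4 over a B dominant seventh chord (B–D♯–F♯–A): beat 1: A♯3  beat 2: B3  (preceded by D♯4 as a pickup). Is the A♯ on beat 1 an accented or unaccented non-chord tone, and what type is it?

The harmony at that moment is B dominant seventh chord (B, D♯, F♯, A); A♯3 is not a chord tone.
It is approached by leap down from D♯4 and left by step up to B3.
Leap in, step out — an appoggiatura.
It falls on the downbeat, so it is accented.

Accented appoggiatura.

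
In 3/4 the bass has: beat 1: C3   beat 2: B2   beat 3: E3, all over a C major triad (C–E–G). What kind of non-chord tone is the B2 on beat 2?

Escape tone.

The harmony at that moment is C major triad (C, E, G); B2 is not a chord tone.
It is approached by step down from C3 and left by leap up to E3.
Step in, leap out, on a weak beat — an escape tone.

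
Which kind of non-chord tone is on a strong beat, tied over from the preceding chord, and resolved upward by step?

Retardation.

Approach: by preparation — the pitch is first a chord tone, then held (tied or repeated) while the harmony changes under it. Departure: up by step. Metric position: strong.
A prepared dissonance that resolves upward by step — a retardation. (The same figure resolving downward would be a suspension.)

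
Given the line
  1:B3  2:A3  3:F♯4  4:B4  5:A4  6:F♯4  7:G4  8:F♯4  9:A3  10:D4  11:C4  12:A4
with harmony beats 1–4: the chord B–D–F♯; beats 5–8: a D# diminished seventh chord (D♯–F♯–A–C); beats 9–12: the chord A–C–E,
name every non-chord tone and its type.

A3 (beat 2) — escape tone; G4 (beat 7) — neighbor tone; D4 (beat 10) — appoggiatura.

The harmony at that moment is B minor triad (B, D, F♯); A3 is not a chord tone.
It is approached by step down from B3 and left by leap up to F♯4.
Step in, leap out — an escape tone.
The harmony at that moment is D♯ diminished seventh chord (D♯, F♯, A, C); G4 is not a chord tone.
It is approached by step up from F♯4 and left by step down to F♯4.
Step away and step back to the same note — a neighbor tone (upper neighbor).
The harmony at that moment is A minor triad (A, C, E); D4 is not a chord tone.
It is approached by leap up from A3 and left by step down to C4.
Leap in, step out — an appoggiatura.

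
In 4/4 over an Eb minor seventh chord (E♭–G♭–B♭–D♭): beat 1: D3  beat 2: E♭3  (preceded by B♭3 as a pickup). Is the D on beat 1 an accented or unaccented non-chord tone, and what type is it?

The harmony at that moment is E♭ minor seventh chord (E♭, G♭, B♭, D♭); D3 is not a chord tone.
It is approached by leap down from B♭3 and left by step up to E♭3.
Leap in, step out — an appoggiatura.
It falls on the downbeat, so it is accented.

Accented appoggiatura.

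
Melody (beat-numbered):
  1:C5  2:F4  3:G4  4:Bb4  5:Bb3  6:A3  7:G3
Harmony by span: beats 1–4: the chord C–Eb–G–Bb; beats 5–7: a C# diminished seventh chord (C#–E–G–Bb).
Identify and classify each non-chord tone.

The harmony at that moment is C minor seventh chord (C, Eb, G, Bb); F4 is not a chord tone.
It is approached by leap down from C5 and left by step up to G4.
Leap in, step out — an appoggiatura.
The harmony at that moment is C# diminished seventh chord (C#, E, G, Bb); A3 is not a chord tone.
It is approached by step down from Bb3 and left by step down to G3.
Step in, step out in the same direction — a passing tone.

F4 (beat 2) — appoggiatura; A3 (beat 6) — passing tone.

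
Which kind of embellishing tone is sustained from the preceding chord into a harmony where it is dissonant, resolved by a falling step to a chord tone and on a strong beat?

Suspension.

Approach: by preparation — the pitch is first a chord tone, then held (tied or repeated) while the harmony changes under it. Departure: down by step. Metric position: strong.
A prepared dissonance that resolves downward by step — a suspension. (The same figure resolving upward would be a retardation.)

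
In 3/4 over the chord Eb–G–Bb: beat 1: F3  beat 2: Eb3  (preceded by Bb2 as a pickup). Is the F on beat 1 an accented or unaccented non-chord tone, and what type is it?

The harmony at that moment is Eb major triad (Eb, G, Bb); F3 is not a chord tone.
It is approached by leap up from Bb2 and left by step down to Eb3.
Leap in, step out — an appoggiatura.
It falls on the downbeat, so it is accented.

Accented appoggiatura.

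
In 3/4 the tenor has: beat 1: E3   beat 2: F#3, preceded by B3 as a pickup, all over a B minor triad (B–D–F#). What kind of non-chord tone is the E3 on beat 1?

The harmony at that moment is B minor triad (B, D, F#); E3 is not a chord tone.
It is approached by leap down from B3 and left by step up to F#3.
Leap in, step out, metrically accented — an appoggiatura.

Appoggiatura.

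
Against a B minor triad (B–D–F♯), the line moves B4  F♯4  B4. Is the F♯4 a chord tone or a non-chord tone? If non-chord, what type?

B minor triad contains B, D, F♯; F♯ is the fifth, so it is a chord tone.

Chord tone (the fifth of B minor triad).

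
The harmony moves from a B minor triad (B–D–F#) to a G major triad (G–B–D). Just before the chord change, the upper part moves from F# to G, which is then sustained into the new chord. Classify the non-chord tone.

G is an anticipation.

The harmony at that moment is B minor triad (B, D, F#); G is not a chord tone.
It is approached by step up from F# and then sustained as the same pitch into the next harmony.
Arriving early and becoming a chord tone when the harmony changes — an anticipation.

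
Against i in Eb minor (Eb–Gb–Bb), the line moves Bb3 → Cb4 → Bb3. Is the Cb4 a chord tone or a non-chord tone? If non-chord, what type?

The harmony at that moment is Eb minor triad (Eb, Gb, Bb); Cb4 is not a chord tone.
It is approached by step up from Bb3 and left by step down to Bb3.
Step away and step back to the same note — a neighbor tone (upper neighbor).

Non-chord tone — a neighbor tone.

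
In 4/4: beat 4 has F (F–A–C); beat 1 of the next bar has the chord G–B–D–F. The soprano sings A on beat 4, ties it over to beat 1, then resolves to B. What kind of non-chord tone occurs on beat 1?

The harmony at that moment is G dominant seventh chord (G, B, D, F); A is not a chord tone.
It is held over (the same pitch as the preceding A) and left by step up to B.
Held over from the previous chord and resolving up by step — a retardation.

Retardation.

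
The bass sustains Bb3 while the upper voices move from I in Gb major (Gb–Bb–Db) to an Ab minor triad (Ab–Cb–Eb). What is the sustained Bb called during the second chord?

The harmony at that moment is Ab minor triad (Ab, Cb, Eb); Bb3 is not a chord tone.
It is held over (the same pitch as the preceding Bb3) and then sustained as the same pitch into the next harmony.
Sustained through a change of harmony — a pedal tone.

Pedal tone (pedal point).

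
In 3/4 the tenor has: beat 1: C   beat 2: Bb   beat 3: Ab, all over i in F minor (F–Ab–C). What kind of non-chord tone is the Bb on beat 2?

Passing tone.

The harmony at that moment is F minor triad (F, Ab, C); Bb is not a chord tone.
It is approached by step down from C and left by step down to Ab.
Step in, step out in the same direction — a passing tone.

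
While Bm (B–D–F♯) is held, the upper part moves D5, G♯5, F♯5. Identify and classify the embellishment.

G♯5 is an appoggiatura.

The harmony at that moment is B minor triad (B, D, F♯); G♯5 is not a chord tone.
It is approached by leap up from D5 and left by step down to F♯5.
Leap in, step out — an appoggiatura.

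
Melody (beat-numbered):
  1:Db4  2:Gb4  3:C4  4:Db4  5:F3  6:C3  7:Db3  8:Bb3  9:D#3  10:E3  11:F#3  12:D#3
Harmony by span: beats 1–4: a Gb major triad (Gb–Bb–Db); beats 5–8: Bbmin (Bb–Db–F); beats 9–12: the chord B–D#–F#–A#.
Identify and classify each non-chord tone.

C4 (beat 3) — appoggiatura; C3 (beat 6) — appoggiatura; E3 (beat 10) — passing tone.

The harmony at that moment is Gb major triad (Gb, Bb, Db); C4 is not a chord tone.
It is approached by leap down from Gb4 and left by step up to Db4.
Leap in, step out — an appoggiatura.
The harmony at that moment is Bb minor triad (Bb, Db, F); C3 is not a chord tone.
It is approached by leap down from F3 and left by step up to Db3.
Leap in, step out — an appoggiatura.
The harmony at that moment is B major seventh chord (B, D#, F#, A#); E3 is not a chord tone.
It is approached by step up from D#3 and left by step up to F#3.
Step in, step out in the same direction — a passing tone.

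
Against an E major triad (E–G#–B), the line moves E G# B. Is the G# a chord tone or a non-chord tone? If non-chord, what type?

Chord tone (the third of E major triad).

E major triad contains E, G#, B; G# is the third, so it is a chord tone.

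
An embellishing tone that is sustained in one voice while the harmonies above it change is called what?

Pedal tone.

Approach: none. Departure: none — a single pitch is sustained while the chords change around it, passing through harmonies that do not contain it.
No melodic motion at all; the dissonance is created entirely by the moving harmonies against the stationary note — a pedal tone (pedal point).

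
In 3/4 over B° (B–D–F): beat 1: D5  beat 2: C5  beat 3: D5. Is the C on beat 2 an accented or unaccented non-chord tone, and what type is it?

Unaccented neighbor tone.

The harmony at that moment is B diminished triad (B, D, F); C5 is not a chord tone.
It is approached by step down from D5 and left by step up to D5.
Step away and step back to the same note — a neighbor tone (lower neighbor).
It falls on a weak beat, so it is unaccented.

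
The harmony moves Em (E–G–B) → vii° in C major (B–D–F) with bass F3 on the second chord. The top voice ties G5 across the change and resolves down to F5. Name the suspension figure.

At the second chord the bass is F3. The suspended G5 lies a ninth above the bass; after resolving down by step to F5, the interval above the bass becomes an octave.
Suspension figures are named by those two intervals: 9–8.

9–8 suspension.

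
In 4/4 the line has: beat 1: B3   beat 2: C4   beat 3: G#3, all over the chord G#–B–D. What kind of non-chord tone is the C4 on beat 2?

Escape tone.

The harmony at that moment is G# diminished triad (G#, B, D); C4 is not a chord tone.
It is approached by step up from B3 and left by leap down to G#3.
Step in, leap out, on a weak beat — an escape tone.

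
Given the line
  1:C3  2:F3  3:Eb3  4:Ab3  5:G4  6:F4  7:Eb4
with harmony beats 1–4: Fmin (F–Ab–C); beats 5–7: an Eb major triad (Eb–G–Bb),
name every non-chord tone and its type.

Eb3 (beat 3) — escape tone; F4 (beat 6) — passing tone.

The harmony at that moment is F minor triad (F, Ab, C); Eb3 is not a chord tone.
It is approached by step down from F3 and left by leap up to Ab3.
Step in, leap out — an escape tone.
The harmony at that moment is Eb major triad (Eb, G, Bb); F4 is not a chord tone.
It is approached by step down from G4 and left by step down to Eb4.
Step in, step out in the same direction — a passing tone.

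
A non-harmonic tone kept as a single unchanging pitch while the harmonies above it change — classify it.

Approach: none. Departure: none — a single pitch is sustained while the chords change around it, passing through harmonies that do not contain it.
No melodic motion at all; the dissonance is created entirely by the moving harmonies against the stationary note — a pedal tone (pedal point).

Pedal tone.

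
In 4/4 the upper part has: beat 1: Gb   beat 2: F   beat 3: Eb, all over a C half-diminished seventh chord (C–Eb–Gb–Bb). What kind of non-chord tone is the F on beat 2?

Passing tone.

The harmony at that moment is C half-diminished seventh chord (C, Eb, Gb, Bb); F is not a chord tone.
It is approached by step down from Gb and left by step down to Eb.
Step in, step out in the same direction — a passing tone.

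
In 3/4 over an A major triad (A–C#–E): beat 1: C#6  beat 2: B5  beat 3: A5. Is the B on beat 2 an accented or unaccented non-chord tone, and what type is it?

Unaccented passing tone.

The harmony at that moment is A major triad (A, C#, E); B5 is not a chord tone.
It is approached by step down from C#6 and left by step down to A5.
Step in, step out in the same direction — a passing tone.
It falls on a weak beat, so it is unaccented.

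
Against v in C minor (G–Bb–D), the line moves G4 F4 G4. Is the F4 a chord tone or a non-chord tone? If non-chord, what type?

Non-chord tone — a neighbor tone.

The harmony at that moment is G minor triad (G, Bb, D); F4 is not a chord tone.
It is approached by step down from G4 and left by step up to G4.
Step away and step back to the same note — a neighbor tone (lower neighbor).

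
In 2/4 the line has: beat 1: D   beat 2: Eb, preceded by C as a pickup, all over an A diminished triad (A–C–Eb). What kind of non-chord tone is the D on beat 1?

The harmony at that moment is A diminished triad (A, C, Eb); D is not a chord tone.
It is approached by step up from C and left by step up to Eb.
Step in, step out in the same direction — a passing tone.

Passing tone.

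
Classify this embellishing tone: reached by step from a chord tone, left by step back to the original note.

Neighbor tone.

Approach: by step. Departure: by step in the opposite direction, back to the starting pitch.
Stepwise on both sides but reversing to return to the same chord tone — a neighbor tone. (Had it continued onward in the same direction it would be a passing tone instead.)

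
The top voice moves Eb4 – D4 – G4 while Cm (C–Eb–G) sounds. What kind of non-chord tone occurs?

D4 is an escape tone.

The harmony at that moment is C minor triad (C, Eb, G); D4 is not a chord tone.
It is approached by step down from Eb4 and left by leap up to G4.
Step in, leap out — an escape tone.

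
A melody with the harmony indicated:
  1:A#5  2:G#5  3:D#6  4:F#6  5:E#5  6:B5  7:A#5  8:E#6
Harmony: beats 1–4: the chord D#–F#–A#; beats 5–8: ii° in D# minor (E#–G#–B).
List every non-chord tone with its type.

G#5 (beat 2) — escape tone; A#5 (beat 7) — escape tone.

The harmony at that moment is D# minor triad (D#, F#, A#); G#5 is not a chord tone.
It is approached by step down from A#5 and left by leap up to D#6.
Step in, leap out — an escape tone.
The harmony at that moment is E# diminished triad (E#, G#, B); A#5 is not a chord tone.
It is approached by step down from B5 and left by leap up to E#6.
Step in, leap out — an escape tone.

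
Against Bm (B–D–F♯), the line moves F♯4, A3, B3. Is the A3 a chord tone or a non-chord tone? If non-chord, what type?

Non-chord tone — an appoggiatura.

The harmony at that moment is B minor triad (B, D, F♯); A3 is not a chord tone.
It is approached by leap down from F♯4 and left by step up to B3.
Leap in, step out — an appoggiatura.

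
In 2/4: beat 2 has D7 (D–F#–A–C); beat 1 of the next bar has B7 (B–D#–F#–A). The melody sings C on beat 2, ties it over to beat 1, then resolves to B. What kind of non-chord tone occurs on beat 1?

Suspension.

The harmony at that moment is B dominant seventh chord (B, D#, F#, A); C is not a chord tone.
It is held over (the same pitch as the preceding C) and left by step down to B.
Held over from the previous chord and resolving down by step — a suspension.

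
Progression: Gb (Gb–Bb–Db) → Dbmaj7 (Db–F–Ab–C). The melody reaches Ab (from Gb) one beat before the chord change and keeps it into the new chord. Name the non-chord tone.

The harmony at that moment is Gb major triad (Gb, Bb, Db); Ab is not a chord tone.
It is approached by step up from Gb and then sustained as the same pitch into the next harmony.
Arriving early and becoming a chord tone when the harmony changes — an anticipation.

Ab is an anticipation.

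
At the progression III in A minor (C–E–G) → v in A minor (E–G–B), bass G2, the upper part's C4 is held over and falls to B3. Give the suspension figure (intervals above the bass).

4–3 suspension.

At the second chord the bass is G2. The suspended C4 lies a fourth above the bass; after resolving down by step to B3, the interval above the bass becomes a third.
Suspension figures are named by those two intervals: 4–3.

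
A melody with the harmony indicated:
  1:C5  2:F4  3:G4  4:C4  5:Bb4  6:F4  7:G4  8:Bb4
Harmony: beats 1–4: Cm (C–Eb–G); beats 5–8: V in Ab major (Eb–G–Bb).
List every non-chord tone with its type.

The harmony at that moment is C minor triad (C, Eb, G); F4 is not a chord tone.
It is approached by leap down from C5 and left by step up to G4.
Leap in, step out — an appoggiatura.
The harmony at that moment is Eb major triad (Eb, G, Bb); F4 is not a chord tone.
It is approached by leap down from Bb4 and left by step up to G4.
Leap in, step out — an appoggiatura.

F4 (beat 2) — appoggiatura; F4 (beat 6) — appoggiatura.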